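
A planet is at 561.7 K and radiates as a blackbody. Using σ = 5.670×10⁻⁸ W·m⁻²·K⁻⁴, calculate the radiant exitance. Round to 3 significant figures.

Stefan–Boltzmann: I = σT⁴ = 5.670×10⁻⁸ × (561.7)⁴ = 5.64×10³ W/m².

I ≈ 5.64×10³ W/m²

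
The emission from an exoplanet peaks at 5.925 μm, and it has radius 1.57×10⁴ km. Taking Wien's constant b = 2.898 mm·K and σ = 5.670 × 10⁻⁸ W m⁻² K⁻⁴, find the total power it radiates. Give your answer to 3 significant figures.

Wien's law: T = b/λ_max = 2.898×10⁻³/5.925×10⁻⁶ = 489.114 K.
Surface area A = 4πR² = 4π(1.57×10⁷ m)² = 3.09748×10¹⁵ m².
Then P = σAT⁴ = 5.670×10⁻⁸×3.09748×10¹⁵×(489.114)⁴ = 1.01×10¹⁹ W.

P ≈ 1.01×10¹⁹ W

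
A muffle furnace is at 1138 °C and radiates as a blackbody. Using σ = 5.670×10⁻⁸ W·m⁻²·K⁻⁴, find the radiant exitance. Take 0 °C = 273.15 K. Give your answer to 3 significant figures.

I ≈ 2.25×10⁵ W/m²

T = 1138 °C + 273.15 = 1411.15 K.
Stefan–Boltzmann: I = σT⁴ = 5.670×10⁻⁸ × (1411.15)⁴ = 2.25×10⁵ W/m².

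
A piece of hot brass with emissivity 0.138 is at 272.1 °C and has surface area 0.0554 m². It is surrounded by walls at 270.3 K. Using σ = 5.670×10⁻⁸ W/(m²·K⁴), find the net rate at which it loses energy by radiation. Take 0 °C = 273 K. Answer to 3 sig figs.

Net loss ≈ 36.0 W

T = 272.1 °C + 273 = 545.1 K.
Area A = 0.0554 m².
Net radiated power P_net = εσA(T⁴ − T₀⁴) = 0.138×5.670×10⁻⁸×0.0554×(545.1⁴ − 270.3⁴).
T⁴ − T₀⁴ = 8.82886×10¹⁰ − 5.33807×10⁹ = 8.29505×10¹⁰ K⁴, so P_net = 36.0 W.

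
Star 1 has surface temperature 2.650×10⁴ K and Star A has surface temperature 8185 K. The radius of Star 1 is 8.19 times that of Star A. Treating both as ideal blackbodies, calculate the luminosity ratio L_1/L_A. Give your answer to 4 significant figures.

L ∝ R²T⁴, so L_1/L_A = (R_1/R_A)²(T_1/T_A)⁴ = (8.19)² × (2.650×10⁴/8185)⁴ = 67.0761 × 109.877 = 7370.

L_1/L_A ≈ 7370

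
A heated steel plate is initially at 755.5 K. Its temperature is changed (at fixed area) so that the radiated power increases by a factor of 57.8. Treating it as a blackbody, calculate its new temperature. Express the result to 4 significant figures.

T₂ ≈ 2083 K

P ∝ T⁴, so T₂/T₁ = (P₂/P₁)^(1/4) = (57.8)^(1/4) = 2.75729.
T₂ = 755.5 × 2.75729 = 2083 K.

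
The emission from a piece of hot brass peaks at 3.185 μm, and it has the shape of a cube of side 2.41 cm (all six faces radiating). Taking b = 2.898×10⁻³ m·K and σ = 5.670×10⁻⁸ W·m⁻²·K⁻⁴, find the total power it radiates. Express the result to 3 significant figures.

Wien's law: T = b/λ_max = 2.898×10⁻³/3.185×10⁻⁶ = 909.890 K.
Area A = 6s² = 6×(0.0241 m)² = 3.48486×10⁻³ m².
Then P = σAT⁴ = 5.670×10⁻⁸×3.48486×10⁻³×(909.890)⁴ = 135 W.

P ≈ 135 W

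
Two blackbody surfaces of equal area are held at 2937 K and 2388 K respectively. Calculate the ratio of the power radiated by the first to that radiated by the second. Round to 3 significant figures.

P₁/P₂ ≈ 2.29

With equal areas, P₁/P₂ = (T₁/T₂)⁴ = (2937/2388)⁴ = 2.29.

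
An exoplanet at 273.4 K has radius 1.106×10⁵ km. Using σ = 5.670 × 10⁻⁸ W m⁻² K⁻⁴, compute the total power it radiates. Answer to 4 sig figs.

P ≈ 4.870×10¹⁹ W

Surface area A = 4πR² = 4π(1.106×10⁸ m)² = 1.53716×10¹⁷ m².
P = σAT⁴ = 5.670×10⁻⁸ × 1.53716×10¹⁷ × (273.4)⁴ = 4.870×10¹⁹ W.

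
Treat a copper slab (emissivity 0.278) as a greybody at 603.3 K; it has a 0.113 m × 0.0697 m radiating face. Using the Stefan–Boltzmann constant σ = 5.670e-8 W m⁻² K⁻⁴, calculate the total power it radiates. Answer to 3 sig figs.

Area A = 0.113 × 0.0697 = 7.8761×10⁻³ m².
P = εσAT⁴ = 0.278 × 5.670×10⁻⁸ × 7.8761×10⁻³ × (603.3)⁴ = 16.4 W.

P ≈ 16.4 W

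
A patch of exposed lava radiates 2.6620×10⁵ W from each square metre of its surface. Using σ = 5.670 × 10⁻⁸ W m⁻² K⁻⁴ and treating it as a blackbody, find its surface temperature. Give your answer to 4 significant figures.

T ≈ 1472 K

I = σT⁴, so T = (I/σ)^(1/4) = (2.6620×10⁵/(5.670×10⁻⁸))^(1/4) = 1472 K.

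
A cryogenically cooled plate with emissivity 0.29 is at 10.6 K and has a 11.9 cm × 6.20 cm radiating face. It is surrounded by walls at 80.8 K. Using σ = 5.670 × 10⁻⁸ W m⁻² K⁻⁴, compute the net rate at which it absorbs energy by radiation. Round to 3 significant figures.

Area A = 0.119 × 0.0620 = 7.378×10⁻³ m².
Net radiated power P_net = εσA(T⁴ − T₀⁴) = 0.29×5.670×10⁻⁸×7.378×10⁻³×(10.6⁴ − 80.8⁴).
T⁴ − T₀⁴ = 12624.8 − 4.26231×10⁷ = -4.26105×10⁷ K⁴, so P_net = -5.17×10⁻³ W — negative, meaning a net gain of 5.17×10⁻³ W.

Net gain ≈ 5.17×10⁻³ W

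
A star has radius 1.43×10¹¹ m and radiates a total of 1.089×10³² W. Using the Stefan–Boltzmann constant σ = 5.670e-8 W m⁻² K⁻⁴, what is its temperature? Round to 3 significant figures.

T ≈ 9.30×10³ K

Surface area A = 4πR² = 4π(1.43×10¹¹ m)² = 2.56970×10²³ m².
P = σAT⁴ ⇒ T = (P/(σA))^(1/4) = (1.089×10³²/(5.670×10⁻⁸×2.56970×10²³))^(1/4) = 9.30×10³ K.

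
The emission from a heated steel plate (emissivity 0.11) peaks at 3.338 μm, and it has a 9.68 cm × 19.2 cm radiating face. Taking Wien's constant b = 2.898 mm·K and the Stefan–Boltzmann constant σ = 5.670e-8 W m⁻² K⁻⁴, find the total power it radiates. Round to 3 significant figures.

P ≈ 65.9 W

Wien's law: T = b/λ_max = 2.898×10⁻³/3.338×10⁻⁶ = 868.185 K.
Area A = 0.0968 × 0.192 = 0.0185856 m².
Then P = εσAT⁴ = 0.11×5.670×10⁻⁸×0.0185856×(868.185)⁴ = 65.9 W.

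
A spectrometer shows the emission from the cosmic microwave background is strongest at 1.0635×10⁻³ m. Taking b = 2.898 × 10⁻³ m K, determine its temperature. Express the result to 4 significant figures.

Wien's law gives T = b/λ_max = (2.898×10⁻³ m·K)/(1.0635×10⁻³ m) = 2.725 K.

T ≈ 2.725 K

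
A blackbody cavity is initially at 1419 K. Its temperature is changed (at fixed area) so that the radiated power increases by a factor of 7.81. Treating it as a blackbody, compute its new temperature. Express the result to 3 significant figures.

T₂ ≈ 2.37×10³ K

P ∝ T⁴, so T₂/T₁ = (P₂/P₁)^(1/4) = (7.81)^(1/4) = 1.67172.
T₂ = 1419 × 1.67172 = 2.37×10³ K.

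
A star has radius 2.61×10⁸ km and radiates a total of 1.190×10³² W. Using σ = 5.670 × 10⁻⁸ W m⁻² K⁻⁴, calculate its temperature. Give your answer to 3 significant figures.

Surface area A = 4πR² = 4π(2.61×10¹¹ m)² = 8.56034×10²³ m².
P = σAT⁴ ⇒ T = (P/(σA))^(1/4) = (1.190×10³²/(5.670×10⁻⁸×8.56034×10²³))^(1/4) = 7.04×10³ K.

T ≈ 7.04×10³ K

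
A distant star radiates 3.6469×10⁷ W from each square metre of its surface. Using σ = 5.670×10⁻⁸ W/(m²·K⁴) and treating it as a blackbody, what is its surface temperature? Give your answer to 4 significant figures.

I = σT⁴, so T = (I/σ)^(1/4) = (3.6469×10⁷/(5.670×10⁻⁸))^(1/4) = 5036 K.

T ≈ 5036 K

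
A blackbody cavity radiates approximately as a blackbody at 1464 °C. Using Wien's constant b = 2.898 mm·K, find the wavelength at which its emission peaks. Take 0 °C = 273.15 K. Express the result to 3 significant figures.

λ_max ≈ 1.67 μm

T = 1464 °C + 273.15 = 1737.15 K.
Wien's displacement law: λ_max = b/T = (2.898×10⁻³ m·K)/(1737.15 K) = 1.668×10⁻⁶ m.
That is 1.67 μm, in the infrared range.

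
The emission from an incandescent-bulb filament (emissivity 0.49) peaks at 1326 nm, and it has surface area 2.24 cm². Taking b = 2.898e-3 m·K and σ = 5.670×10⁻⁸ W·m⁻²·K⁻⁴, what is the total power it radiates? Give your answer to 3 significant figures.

Wien's law: T = b/λ_max = 2.898×10⁻³/1.326×10⁻⁶ = 2185.52 K.
Area A = 2.24 cm² = 2.24×10⁻⁴ m².
Then P = εσAT⁴ = 0.49×5.670×10⁻⁸×2.24×10⁻⁴×(2185.52)⁴ = 142 W.

P ≈ 142 W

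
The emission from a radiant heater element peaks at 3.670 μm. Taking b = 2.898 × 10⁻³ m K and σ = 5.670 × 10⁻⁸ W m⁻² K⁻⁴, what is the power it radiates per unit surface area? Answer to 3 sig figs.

Wien's law: T = b/λ_max = 2.898×10⁻³/3.670×10⁻⁶ = 789.646 K.
Then I = σT⁴ = 5.670×10⁻⁸×(789.646)⁴ = 2.20×10⁴ W/m².

I ≈ 2.20×10⁴ W/m²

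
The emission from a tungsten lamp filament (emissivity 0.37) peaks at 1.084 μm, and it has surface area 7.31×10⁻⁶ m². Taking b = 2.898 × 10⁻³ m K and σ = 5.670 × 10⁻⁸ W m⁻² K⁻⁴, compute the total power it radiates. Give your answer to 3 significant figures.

Wien's law: T = b/λ_max = 2.898×10⁻³/1.084×10⁻⁶ = 2673.43 K.
Area A = 7.31×10⁻⁶ m².
Then P = εσAT⁴ = 0.37×5.670×10⁻⁸×7.31×10⁻⁶×(2673.43)⁴ = 7.83 W.

P ≈ 7.83 W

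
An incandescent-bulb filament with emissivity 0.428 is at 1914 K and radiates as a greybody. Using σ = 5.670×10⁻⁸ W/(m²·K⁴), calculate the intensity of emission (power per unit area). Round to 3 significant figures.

Stefan–Boltzmann: I = εσT⁴ = 0.428 × 5.670×10⁻⁸ × (1914)⁴ = 3.26×10⁵ W/m².

I ≈ 3.26×10⁵ W/m²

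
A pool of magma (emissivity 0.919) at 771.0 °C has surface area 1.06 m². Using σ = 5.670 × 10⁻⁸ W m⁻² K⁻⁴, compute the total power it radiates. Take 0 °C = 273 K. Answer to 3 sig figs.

T = 771.0 °C + 273 = 1044.0 K.
Area A = 1.06 m².
P = εσAT⁴ = 0.919 × 5.670×10⁻⁸ × 1.06 × (1044.0)⁴ = 6.56×10⁴ W.

P ≈ 6.56×10⁴ W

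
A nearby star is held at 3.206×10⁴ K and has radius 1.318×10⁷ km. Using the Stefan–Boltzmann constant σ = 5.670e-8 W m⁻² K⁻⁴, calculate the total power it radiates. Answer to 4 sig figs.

Surface area A = 4πR² = 4π(1.318×10¹⁰ m)² = 2.18293×10²¹ m².
P = σAT⁴ = 5.670×10⁻⁸ × 2.18293×10²¹ × (3.206×10⁴)⁴ = 1.308×10³² W.

P ≈ 1.308×10³² W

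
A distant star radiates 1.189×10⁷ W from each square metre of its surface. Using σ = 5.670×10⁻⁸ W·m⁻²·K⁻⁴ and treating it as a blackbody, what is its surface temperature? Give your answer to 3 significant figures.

I = σT⁴, so T = (I/σ)^(1/4) = (1.189×10⁷/(5.670×10⁻⁸))^(1/4) = 3.81×10³ K.

T ≈ 3.81×10³ K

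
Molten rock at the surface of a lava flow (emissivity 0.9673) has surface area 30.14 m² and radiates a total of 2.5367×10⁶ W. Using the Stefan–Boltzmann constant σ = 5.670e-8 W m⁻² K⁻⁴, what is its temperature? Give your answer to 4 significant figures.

Area A = 30.14 m².
P = εσAT⁴ ⇒ T = (P/(εσA))^(1/4) = (2.5367×10⁶/(0.9673×5.670×10⁻⁸×30.14))^(1/4) = 1113 K.

T ≈ 1113 K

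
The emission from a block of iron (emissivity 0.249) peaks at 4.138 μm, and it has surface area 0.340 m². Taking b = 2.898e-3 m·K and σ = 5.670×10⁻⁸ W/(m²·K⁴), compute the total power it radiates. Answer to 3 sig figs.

P ≈ 1.15×10³ W

Wien's law: T = b/λ_max = 2.898×10⁻³/4.138×10⁻⁶ = 700.338 K.
Area A = 0.340 m².
Then P = εσAT⁴ = 0.249×5.670×10⁻⁸×0.340×(700.338)⁴ = 1.15×10³ W.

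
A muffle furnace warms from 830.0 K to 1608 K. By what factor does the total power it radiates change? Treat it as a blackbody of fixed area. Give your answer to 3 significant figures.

P ∝ T⁴, so P₂/P₁ = (T₂/T₁)⁴ = (1608/830.0)⁴ = (1.93735)⁴ = 14.1.

P₂/P₁ ≈ 14.1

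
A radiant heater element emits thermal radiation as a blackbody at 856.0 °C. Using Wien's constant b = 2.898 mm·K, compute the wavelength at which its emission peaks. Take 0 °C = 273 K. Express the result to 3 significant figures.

T = 856.0 °C + 273 = 1129.0 K.
Wien's displacement law: λ_max = b/T = (2.898×10⁻³ m·K)/(1129.0 K) = 2.567×10⁻⁶ m.
That is 2.57×10³ nm, in the infrared range.

λ_max ≈ 2.57×10³ nm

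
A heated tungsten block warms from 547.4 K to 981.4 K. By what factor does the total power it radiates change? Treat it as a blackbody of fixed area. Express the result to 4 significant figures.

P ∝ T⁴, so P₂/P₁ = (T₂/T₁)⁴ = (981.4/547.4)⁴ = (1.79284)⁴ = 10.33.

P₂/P₁ ≈ 10.33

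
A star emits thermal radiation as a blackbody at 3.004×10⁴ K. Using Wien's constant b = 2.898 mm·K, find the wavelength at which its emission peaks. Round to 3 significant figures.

λ_max ≈ 96.5 nm

Wien's displacement law: λ_max = b/T = (2.898×10⁻³ m·K)/(3.004×10⁴ K) = 9.647×10⁻⁸ m.
That is 96.5 nm, in the ultraviolet range.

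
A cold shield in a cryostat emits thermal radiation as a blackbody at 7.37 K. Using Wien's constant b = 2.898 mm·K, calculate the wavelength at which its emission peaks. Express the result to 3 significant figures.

Wien's displacement law: λ_max = b/T = (2.898×10⁻³ m·K)/(7.37 K) = 3.932×10⁻⁴ m.
That is 3.93×10⁻⁴ m, in the infrared range.

λ_max ≈ 3.93×10⁻⁴ m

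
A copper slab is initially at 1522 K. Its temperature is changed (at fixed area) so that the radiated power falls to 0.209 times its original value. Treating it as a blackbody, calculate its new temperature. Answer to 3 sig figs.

T₂ ≈ 1.03×10³ K

P ∝ T⁴, so T₂/T₁ = (P₂/P₁)^(1/4) = (0.209)^(1/4) = 0.676140.
T₂ = 1522 × 0.676140 = 1.03×10³ K.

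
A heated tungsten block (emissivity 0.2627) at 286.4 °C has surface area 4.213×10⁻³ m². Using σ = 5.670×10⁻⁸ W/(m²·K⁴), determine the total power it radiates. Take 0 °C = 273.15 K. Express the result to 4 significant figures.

T = 286.4 °C + 273.15 = 559.55 K.
Area A = 4.213×10⁻³ m².
P = εσAT⁴ = 0.2627 × 5.670×10⁻⁸ × 4.213×10⁻³ × (559.55)⁴ = 6.152 W.

P ≈ 6.152 W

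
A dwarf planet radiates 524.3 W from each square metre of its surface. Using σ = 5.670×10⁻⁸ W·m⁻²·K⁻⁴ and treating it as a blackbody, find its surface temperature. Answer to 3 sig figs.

I = σT⁴, so T = (I/σ)^(1/4) = (524.3/(5.670×10⁻⁸))^(1/4) = 310 K.

T ≈ 310 K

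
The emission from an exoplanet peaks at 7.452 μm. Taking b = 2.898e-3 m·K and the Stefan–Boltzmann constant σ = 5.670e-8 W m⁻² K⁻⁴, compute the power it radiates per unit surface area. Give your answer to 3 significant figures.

Wien's law: T = b/λ_max = 2.898×10⁻³/7.452×10⁻⁶ = 388.889 K.
Then I = σT⁴ = 5.670×10⁻⁸×(388.889)⁴ = 1.30×10³ W/m².

I ≈ 1.30×10³ W/m²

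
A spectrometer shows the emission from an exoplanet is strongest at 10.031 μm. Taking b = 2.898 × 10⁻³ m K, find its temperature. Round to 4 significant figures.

T ≈ 288.9 K

Wien's law gives T = b/λ_max = (2.898×10⁻³ m·K)/(1.0031×10⁻⁵ m) = 288.9 K.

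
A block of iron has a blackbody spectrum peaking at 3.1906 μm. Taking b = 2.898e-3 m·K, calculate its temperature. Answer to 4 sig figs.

T ≈ 908.3 K

Wien's law gives T = b/λ_max = (2.898×10⁻³ m·K)/(3.1906×10⁻⁶ m) = 908.3 K.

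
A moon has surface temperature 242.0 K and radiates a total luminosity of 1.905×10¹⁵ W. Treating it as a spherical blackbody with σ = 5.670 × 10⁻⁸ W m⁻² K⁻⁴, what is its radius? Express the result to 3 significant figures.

R ≈ 8.83×10⁵ m

L = 4πR²σT⁴ ⇒ R = √(L/(4πσT⁴)).
σT⁴ = 194.466 W/m², so R = √(1.905×10¹⁵/(4π×194.466)) = 8.83×10⁵ m.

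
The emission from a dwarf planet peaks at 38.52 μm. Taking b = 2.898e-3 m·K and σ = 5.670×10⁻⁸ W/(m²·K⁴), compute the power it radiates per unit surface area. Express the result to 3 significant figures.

I ≈ 1.82 W/m²

Wien's law: T = b/λ_max = 2.898×10⁻³/3.852×10⁻⁵ = 75.2336 K.
Then I = σT⁴ = 5.670×10⁻⁸×(75.2336)⁴ = 1.82 W/m².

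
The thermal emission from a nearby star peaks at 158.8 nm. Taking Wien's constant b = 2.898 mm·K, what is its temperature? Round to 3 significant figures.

Wien's law gives T = b/λ_max = (2.898×10⁻³ m·K)/(1.588×10⁻⁷ m) = 1.82×10⁴ K.

T ≈ 1.82×10⁴ K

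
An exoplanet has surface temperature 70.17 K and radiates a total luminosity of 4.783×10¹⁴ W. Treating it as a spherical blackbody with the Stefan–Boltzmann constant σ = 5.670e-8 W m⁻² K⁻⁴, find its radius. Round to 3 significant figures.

R ≈ 5.26×10⁶ m

L = 4πR²σT⁴ ⇒ R = √(L/(4πσT⁴)).
σT⁴ = 1.37464 W/m², so R = √(4.783×10¹⁴/(4π×1.37464)) = 5.26×10⁶ m.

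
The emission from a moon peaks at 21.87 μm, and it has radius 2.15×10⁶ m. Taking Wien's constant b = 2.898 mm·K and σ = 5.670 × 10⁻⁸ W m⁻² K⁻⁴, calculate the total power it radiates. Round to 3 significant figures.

Wien's law: T = b/λ_max = 2.898×10⁻³/2.187×10⁻⁵ = 132.510 K.
Surface area A = 4πR² = 4π(2.15×10⁶ m)² = 5.80880×10¹³ m².
Then P = σAT⁴ = 5.670×10⁻⁸×5.80880×10¹³×(132.510)⁴ = 1.02×10¹⁵ W.

P ≈ 1.02×10¹⁵ W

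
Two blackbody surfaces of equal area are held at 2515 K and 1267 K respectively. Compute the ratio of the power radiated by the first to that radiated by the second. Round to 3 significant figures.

With equal areas, P₁/P₂ = (T₁/T₂)⁴ = (2515/1267)⁴ = 15.5.

P₁/P₂ ≈ 15.5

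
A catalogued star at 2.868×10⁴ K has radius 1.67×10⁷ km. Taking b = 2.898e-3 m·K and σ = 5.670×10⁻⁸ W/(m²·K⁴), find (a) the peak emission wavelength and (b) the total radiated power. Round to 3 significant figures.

(a) λ_max = b/T = 2.898×10⁻³/2.868×10⁴ = 1.010×10⁻⁷ m = 101 nm.
Surface area A = 4πR² = 4π(1.67×10¹⁰ m)² = 3.50464×10²¹ m².
(b) P = σAT⁴ = 5.670×10⁻⁸×3.50464×10²¹×(2.868×10⁴)⁴ = 1.34×10³² W.

λ_max ≈ 101 nm; P ≈ 1.34×10³² W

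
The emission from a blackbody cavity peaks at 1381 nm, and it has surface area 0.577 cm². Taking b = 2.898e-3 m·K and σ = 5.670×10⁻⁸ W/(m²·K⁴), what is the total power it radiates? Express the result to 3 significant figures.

P ≈ 63.4 W

Wien's law: T = b/λ_max = 2.898×10⁻³/1.381×10⁻⁶ = 2098.48 K.
Area A = 0.577 cm² = 5.77×10⁻⁵ m².
Then P = σAT⁴ = 5.670×10⁻⁸×5.77×10⁻⁵×(2098.48)⁴ = 63.4 W.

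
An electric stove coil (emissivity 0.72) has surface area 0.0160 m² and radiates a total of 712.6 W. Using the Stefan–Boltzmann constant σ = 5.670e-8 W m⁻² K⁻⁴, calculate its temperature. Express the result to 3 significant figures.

T ≈ 1.02×10³ K

Area A = 0.0160 m².
P = εσAT⁴ ⇒ T = (P/(εσA))^(1/4) = (712.6/(0.72×5.670×10⁻⁸×0.0160))^(1/4) = 1.02×10³ K.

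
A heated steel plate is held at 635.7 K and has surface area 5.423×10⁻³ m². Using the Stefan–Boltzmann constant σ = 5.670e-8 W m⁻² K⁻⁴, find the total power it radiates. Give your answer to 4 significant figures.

Area A = 5.423×10⁻³ m².
P = σAT⁴ = 5.670×10⁻⁸ × 5.423×10⁻³ × (635.7)⁴ = 50.21 W.

P ≈ 50.21 W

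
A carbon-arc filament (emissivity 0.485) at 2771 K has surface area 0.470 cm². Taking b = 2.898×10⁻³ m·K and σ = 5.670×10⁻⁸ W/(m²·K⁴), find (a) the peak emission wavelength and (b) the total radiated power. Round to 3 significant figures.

(a) λ_max = b/T = 2.898×10⁻³/2771 = 1.046×10⁻⁶ m = 1.05×10³ nm.
Area A = 0.470 cm² = 4.70×10⁻⁵ m².
(b) P = εσAT⁴ = 0.485×5.670×10⁻⁸×4.70×10⁻⁵×(2771)⁴ = 76.2 W.

λ_max ≈ 1.05×10³ nm; P ≈ 76.2 W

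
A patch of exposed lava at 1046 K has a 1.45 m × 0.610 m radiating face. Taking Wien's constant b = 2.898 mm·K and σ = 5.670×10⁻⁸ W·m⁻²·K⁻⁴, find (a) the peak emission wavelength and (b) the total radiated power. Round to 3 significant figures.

(a) λ_max = b/T = 2.898×10⁻³/1046 = 2.771×10⁻⁶ m = 2.77 μm.
Area A = 1.45 × 0.610 = 0.8845 m².
(b) P = σAT⁴ = 5.670×10⁻⁸×0.8845×(1046)⁴ = 6.00×10⁴ W.

λ_max ≈ 2.77 μm; P ≈ 6.00×10⁴ W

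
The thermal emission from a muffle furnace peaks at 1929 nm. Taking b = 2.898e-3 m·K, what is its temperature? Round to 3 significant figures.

Wien's law gives T = b/λ_max = (2.898×10⁻³ m·K)/(1.929×10⁻⁶ m) = 1.50×10³ K.

T ≈ 1.50×10³ K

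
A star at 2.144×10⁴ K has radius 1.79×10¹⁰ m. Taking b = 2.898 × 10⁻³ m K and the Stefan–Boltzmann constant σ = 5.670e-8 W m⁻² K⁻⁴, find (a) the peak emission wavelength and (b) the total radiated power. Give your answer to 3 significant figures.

λ_max ≈ 135 nm; P ≈ 4.82×10³¹ W

(a) λ_max = b/T = 2.898×10⁻³/2.144×10⁴ = 1.352×10⁻⁷ m = 135 nm.
Surface area A = 4πR² = 4π(1.79×10¹⁰ m)² = 4.02639×10²¹ m².
(b) P = σAT⁴ = 5.670×10⁻⁸×4.02639×10²¹×(2.144×10⁴)⁴ = 4.82×10³¹ W.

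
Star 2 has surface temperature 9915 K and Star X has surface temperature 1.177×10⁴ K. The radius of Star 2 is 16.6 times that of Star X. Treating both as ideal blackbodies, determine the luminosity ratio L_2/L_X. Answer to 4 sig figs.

L ∝ R²T⁴, so L_2/L_X = (R_2/R_X)²(T_2/T_X)⁴ = (16.6)² × (9915/1.177×10⁴)⁴ = 275.56 × 0.503576 = 138.8.

L_2/L_X ≈ 138.8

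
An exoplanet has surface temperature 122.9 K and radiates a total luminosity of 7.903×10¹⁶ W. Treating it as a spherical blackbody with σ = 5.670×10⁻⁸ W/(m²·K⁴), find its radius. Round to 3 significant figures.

L = 4πR²σT⁴ ⇒ R = √(L/(4πσT⁴)).
σT⁴ = 12.9357 W/m², so R = √(7.903×10¹⁶/(4π×12.9357)) = 2.20×10⁷ m.

R ≈ 2.20×10⁷ m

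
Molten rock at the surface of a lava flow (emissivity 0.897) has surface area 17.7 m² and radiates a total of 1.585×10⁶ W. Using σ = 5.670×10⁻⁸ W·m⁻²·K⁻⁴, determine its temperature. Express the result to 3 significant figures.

Area A = 17.7 m².
P = εσAT⁴ ⇒ T = (P/(εσA))^(1/4) = (1.585×10⁶/(0.897×5.670×10⁻⁸×17.7))^(1/4) = 1.15×10³ K.

T ≈ 1.15×10³ K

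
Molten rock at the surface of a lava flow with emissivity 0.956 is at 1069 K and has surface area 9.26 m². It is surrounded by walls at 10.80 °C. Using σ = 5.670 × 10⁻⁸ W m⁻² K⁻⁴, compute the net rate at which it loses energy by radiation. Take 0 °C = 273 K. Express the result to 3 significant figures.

Surroundings: T = 10.80 °C + 273 = 283.80 K.
Area A = 9.26 m².
Net radiated power P_net = εσA(T⁴ − T₀⁴) = 0.956×5.670×10⁻⁸×9.26×(1069⁴ − 283.80⁴).
T⁴ − T₀⁴ = 1.30590×10¹² − 6.48708×10⁹ = 1.29941×10¹² K⁴, so P_net = 6.52×10⁵ W.

Net loss ≈ 6.52×10⁵ W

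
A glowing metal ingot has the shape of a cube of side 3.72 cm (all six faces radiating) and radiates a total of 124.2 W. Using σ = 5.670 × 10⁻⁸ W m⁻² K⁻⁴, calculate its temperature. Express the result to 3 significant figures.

T ≈ 717 K

Area A = 6s² = 6×(0.0372 m)² = 8.30304×10⁻³ m².
P = σAT⁴ ⇒ T = (P/(σA))^(1/4) = (124.2/(5.670×10⁻⁸×8.30304×10⁻³))^(1/4) = 717 K.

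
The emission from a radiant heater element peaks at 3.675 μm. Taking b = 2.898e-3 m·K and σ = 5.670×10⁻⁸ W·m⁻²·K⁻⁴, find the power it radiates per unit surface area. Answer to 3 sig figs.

I ≈ 2.19×10⁴ W/m²

Wien's law: T = b/λ_max = 2.898×10⁻³/3.675×10⁻⁶ = 788.571 K.
Then I = σT⁴ = 5.670×10⁻⁸×(788.571)⁴ = 2.19×10⁴ W/m².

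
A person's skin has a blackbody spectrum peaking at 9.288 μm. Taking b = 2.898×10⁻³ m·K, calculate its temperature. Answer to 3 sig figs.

Wien's law gives T = b/λ_max = (2.898×10⁻³ m·K)/(9.288×10⁻⁶ m) = 312 K.

T ≈ 312 K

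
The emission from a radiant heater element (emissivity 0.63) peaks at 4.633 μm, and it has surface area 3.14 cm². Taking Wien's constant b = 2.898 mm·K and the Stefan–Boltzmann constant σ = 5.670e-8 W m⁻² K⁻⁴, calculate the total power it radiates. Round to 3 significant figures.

Wien's law: T = b/λ_max = 2.898×10⁻³/4.633×10⁻⁶ = 625.513 K.
Area A = 3.14 cm² = 3.14×10⁻⁴ m².
Then P = εσAT⁴ = 0.63×5.670×10⁻⁸×3.14×10⁻⁴×(625.513)⁴ = 1.72 W.

P ≈ 1.72 W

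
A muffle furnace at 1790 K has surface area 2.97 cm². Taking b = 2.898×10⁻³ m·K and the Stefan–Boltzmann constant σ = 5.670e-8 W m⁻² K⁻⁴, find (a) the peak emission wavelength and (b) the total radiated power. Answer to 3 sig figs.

(a) λ_max = b/T = 2.898×10⁻³/1790 = 1.619×10⁻⁶ m = 1.62×10³ nm.
Area A = 2.97 cm² = 2.97×10⁻⁴ m².
(b) P = σAT⁴ = 5.670×10⁻⁸×2.97×10⁻⁴×(1790)⁴ = 173 W.

λ_max ≈ 1.62×10³ nm; P ≈ 173 W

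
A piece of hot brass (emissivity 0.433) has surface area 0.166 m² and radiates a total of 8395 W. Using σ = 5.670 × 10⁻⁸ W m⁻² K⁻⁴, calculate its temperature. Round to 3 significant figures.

T ≈ 1.20×10³ K

Area A = 0.166 m².
P = εσAT⁴ ⇒ T = (P/(εσA))^(1/4) = (8395/(0.433×5.670×10⁻⁸×0.166))^(1/4) = 1.20×10³ K.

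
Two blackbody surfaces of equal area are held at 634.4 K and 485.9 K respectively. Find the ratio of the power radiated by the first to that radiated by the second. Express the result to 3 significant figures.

P₁/P₂ ≈ 2.91

With equal areas, P₁/P₂ = (T₁/T₂)⁴ = (634.4/485.9)⁴ = 2.91.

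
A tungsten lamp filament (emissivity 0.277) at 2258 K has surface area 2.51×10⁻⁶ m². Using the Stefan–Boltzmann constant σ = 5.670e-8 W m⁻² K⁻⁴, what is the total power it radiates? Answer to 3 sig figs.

Area A = 2.51×10⁻⁶ m².
P = εσAT⁴ = 0.277 × 5.670×10⁻⁸ × 2.51×10⁻⁶ × (2258)⁴ = 1.02 W.

P ≈ 1.02 W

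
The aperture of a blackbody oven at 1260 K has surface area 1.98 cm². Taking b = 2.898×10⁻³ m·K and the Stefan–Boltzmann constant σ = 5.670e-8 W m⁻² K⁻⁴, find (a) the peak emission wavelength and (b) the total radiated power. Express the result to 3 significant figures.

(a) λ_max = b/T = 2.898×10⁻³/1260 = 2.300×10⁻⁶ m = 2.30 μm.
Area A = 1.98 cm² = 1.98×10⁻⁴ m².
(b) P = σAT⁴ = 5.670×10⁻⁸×1.98×10⁻⁴×(1260)⁴ = 28.3 W.

λ_max ≈ 2.30 μm; P ≈ 28.3 W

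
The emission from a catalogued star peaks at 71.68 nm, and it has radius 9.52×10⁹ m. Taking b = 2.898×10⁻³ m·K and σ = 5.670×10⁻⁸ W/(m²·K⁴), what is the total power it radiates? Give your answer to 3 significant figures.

Wien's law: T = b/λ_max = 2.898×10⁻³/7.168×10⁻⁸ = 40429.7 K.
Surface area A = 4πR² = 4π(9.52×10⁹ m)² = 1.13890×10²¹ m².
Then P = σAT⁴ = 5.670×10⁻⁸×1.13890×10²¹×(40429.7)⁴ = 1.73×10³² W.

P ≈ 1.73×10³² W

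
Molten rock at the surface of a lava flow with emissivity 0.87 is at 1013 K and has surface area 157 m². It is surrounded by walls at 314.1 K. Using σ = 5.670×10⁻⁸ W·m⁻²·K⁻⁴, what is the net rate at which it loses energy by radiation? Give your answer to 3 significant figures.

Area A = 157 m².
Net radiated power P_net = εσA(T⁴ − T₀⁴) = 0.87×5.670×10⁻⁸×157×(1013⁴ − 314.1⁴).
T⁴ − T₀⁴ = 1.05302×10¹² − 9.73356×10⁹ = 1.04329×10¹² K⁴, so P_net = 8.08×10⁶ W.

Net loss ≈ 8.08×10⁶ W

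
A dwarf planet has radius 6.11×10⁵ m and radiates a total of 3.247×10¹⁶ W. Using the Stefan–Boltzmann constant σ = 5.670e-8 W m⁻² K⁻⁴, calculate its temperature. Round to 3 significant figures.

Surface area A = 4πR² = 4π(6.11×10⁵ m)² = 4.69129×10¹² m².
P = σAT⁴ ⇒ T = (P/(σA))^(1/4) = (3.247×10¹⁶/(5.670×10⁻⁸×4.69129×10¹²))^(1/4) = 591 K.

T ≈ 591 K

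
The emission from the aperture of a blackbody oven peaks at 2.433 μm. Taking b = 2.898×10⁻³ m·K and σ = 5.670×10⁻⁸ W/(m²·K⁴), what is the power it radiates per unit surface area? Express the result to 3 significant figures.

I ≈ 1.14×10⁵ W/m²

Wien's law: T = b/λ_max = 2.898×10⁻³/2.433×10⁻⁶ = 1191.12 K.
Then I = σT⁴ = 5.670×10⁻⁸×(1191.12)⁴ = 1.14×10⁵ W/m².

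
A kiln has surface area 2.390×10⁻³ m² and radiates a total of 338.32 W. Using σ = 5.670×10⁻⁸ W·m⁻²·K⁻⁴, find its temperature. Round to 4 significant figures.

T ≈ 1257 K

Area A = 2.390×10⁻³ m².
P = σAT⁴ ⇒ T = (P/(σA))^(1/4) = (338.32/(5.670×10⁻⁸×2.390×10⁻³))^(1/4) = 1257 K.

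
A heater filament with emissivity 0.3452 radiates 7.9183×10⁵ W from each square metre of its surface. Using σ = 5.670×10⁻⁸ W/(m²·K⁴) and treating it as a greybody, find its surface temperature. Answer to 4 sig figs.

I = εσT⁴, so T = (I/εσ)^(1/4) = (7.9183×10⁵/(0.3452×5.670×10⁻⁸))^(1/4) = 2522 K.

T ≈ 2522 K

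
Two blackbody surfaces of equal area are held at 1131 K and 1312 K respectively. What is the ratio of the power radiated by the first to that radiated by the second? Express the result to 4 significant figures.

P₁/P₂ ≈ 0.5522

With equal areas, P₁/P₂ = (T₁/T₂)⁴ = (1131/1312)⁴ = 0.5522.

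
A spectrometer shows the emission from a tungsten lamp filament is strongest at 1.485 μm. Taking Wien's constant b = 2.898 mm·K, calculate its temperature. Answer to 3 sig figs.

Wien's law gives T = b/λ_max = (2.898×10⁻³ m·K)/(1.485×10⁻⁶ m) = 1.95×10³ K.

T ≈ 1.95×10³ K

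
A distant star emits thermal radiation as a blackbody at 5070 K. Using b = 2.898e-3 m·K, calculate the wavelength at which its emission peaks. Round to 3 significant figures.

λ_max ≈ 572 nm

Wien's displacement law: λ_max = b/T = (2.898×10⁻³ m·K)/(5070 K) = 5.716×10⁻⁷ m.
That is 572 nm, in the visible range.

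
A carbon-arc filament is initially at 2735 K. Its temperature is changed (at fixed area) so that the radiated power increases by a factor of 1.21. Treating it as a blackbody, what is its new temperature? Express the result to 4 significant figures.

P ∝ T⁴, so T₂/T₁ = (P₂/P₁)^(1/4) = (1.21)^(1/4) = 1.04881.
T₂ = 2735 × 1.04881 = 2868 K.

T₂ ≈ 2868 K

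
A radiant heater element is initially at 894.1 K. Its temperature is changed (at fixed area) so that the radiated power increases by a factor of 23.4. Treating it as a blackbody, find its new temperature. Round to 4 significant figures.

P ∝ T⁴, so T₂/T₁ = (P₂/P₁)^(1/4) = (23.4)^(1/4) = 2.19940.
T₂ = 894.1 × 2.19940 = 1966 K.

T₂ ≈ 1966 K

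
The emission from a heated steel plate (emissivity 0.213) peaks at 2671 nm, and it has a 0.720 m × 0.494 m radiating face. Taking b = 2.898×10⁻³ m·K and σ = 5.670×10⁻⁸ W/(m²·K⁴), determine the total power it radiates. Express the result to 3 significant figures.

Wien's law: T = b/λ_max = 2.898×10⁻³/2.671×10⁻⁶ = 1084.99 K.
Area A = 0.720 × 0.494 = 0.35568 m².
Then P = εσAT⁴ = 0.213×5.670×10⁻⁸×0.35568×(1084.99)⁴ = 5.95×10³ W.

P ≈ 5.95×10³ W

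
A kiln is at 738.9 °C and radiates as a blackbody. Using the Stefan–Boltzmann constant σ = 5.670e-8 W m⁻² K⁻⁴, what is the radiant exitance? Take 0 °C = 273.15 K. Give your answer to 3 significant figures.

I ≈ 5.95×10⁴ W/m²

T = 738.9 °C + 273.15 = 1012.05 K.
Stefan–Boltzmann: I = σT⁴ = 5.670×10⁻⁸ × (1012.05)⁴ = 5.95×10⁴ W/m².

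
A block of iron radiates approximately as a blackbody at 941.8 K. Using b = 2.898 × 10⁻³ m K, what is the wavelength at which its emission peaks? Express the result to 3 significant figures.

λ_max ≈ 3.08 μm

Wien's displacement law: λ_max = b/T = (2.898×10⁻³ m·K)/(941.8 K) = 3.077×10⁻⁶ m.
That is 3.08 μm, in the infrared range.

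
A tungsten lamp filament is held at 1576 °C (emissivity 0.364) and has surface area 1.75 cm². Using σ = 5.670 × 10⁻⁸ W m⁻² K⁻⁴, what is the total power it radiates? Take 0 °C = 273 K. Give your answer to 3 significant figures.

T = 1576 °C + 273 = 1849 K.
Area A = 1.75 cm² = 1.75×10⁻⁴ m².
P = εσAT⁴ = 0.364 × 5.670×10⁻⁸ × 1.75×10⁻⁴ × (1849)⁴ = 42.2 W.

P ≈ 42.2 W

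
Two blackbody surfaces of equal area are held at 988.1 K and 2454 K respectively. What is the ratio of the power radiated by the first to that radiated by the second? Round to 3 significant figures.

With equal areas, P₁/P₂ = (T₁/T₂)⁴ = (988.1/2454)⁴ = 0.0263.

P₁/P₂ ≈ 0.0263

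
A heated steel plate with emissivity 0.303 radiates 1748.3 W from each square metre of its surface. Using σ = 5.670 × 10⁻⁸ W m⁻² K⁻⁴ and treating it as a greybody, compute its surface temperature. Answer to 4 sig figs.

I = εσT⁴, so T = (I/εσ)^(1/4) = (1748.3/(0.303×5.670×10⁻⁸))^(1/4) = 564.8 K.

T ≈ 564.8 K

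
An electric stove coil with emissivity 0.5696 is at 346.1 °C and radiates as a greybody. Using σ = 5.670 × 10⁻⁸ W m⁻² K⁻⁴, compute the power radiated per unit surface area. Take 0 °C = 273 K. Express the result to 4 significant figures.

I ≈ 4745 W/m²

T = 346.1 °C + 273 = 619.1 K.
Stefan–Boltzmann: I = εσT⁴ = 0.5696 × 5.670×10⁻⁸ × (619.1)⁴ = 4745 W/m².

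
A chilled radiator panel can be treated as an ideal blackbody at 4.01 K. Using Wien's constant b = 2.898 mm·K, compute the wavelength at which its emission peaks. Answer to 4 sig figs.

Wien's displacement law: λ_max = b/T = (2.898×10⁻³ m·K)/(4.01 K) = 7.2269×10⁻⁴ m.
That is 0.7227 mm, in the infrared range.

λ_max ≈ 0.7227 mm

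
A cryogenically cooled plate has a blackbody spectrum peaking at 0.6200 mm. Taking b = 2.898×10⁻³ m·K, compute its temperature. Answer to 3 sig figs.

Wien's law gives T = b/λ_max = (2.898×10⁻³ m·K)/(6.200×10⁻⁴ m) = 4.67 K.

T ≈ 4.67 K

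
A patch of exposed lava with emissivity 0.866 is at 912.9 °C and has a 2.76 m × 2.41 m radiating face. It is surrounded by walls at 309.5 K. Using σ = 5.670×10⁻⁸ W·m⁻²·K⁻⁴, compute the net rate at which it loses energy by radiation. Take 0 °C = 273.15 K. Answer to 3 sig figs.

Net loss ≈ 6.43×10⁵ W

T = 912.9 °C + 273.15 = 1186.05 K.
Area A = 2.76 × 2.41 = 6.6516 m².
Net radiated power P_net = εσA(T⁴ − T₀⁴) = 0.866×5.670×10⁻⁸×6.6516×(1186.05⁴ − 309.5⁴).
T⁴ − T₀⁴ = 1.97885×10¹² − 9.17577×10⁹ = 1.96967×10¹² K⁴, so P_net = 6.43×10⁵ W.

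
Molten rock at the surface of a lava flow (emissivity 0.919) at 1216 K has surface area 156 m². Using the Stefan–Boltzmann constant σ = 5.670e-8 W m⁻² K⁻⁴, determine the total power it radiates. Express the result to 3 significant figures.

Area A = 156 m².
P = εσAT⁴ = 0.919 × 5.670×10⁻⁸ × 156 × (1216)⁴ = 1.78×10⁷ W.

P ≈ 1.78×10⁷ W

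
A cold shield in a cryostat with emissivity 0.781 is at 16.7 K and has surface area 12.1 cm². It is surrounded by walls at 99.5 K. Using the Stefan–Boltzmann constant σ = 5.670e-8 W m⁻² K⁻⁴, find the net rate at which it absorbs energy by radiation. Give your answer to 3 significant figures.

Net gain ≈ 5.25×10⁻³ W

Area A = 12.1 cm² = 1.21×10⁻³ m².
Net radiated power P_net = εσA(T⁴ − T₀⁴) = 0.781×5.670×10⁻⁸×1.21×10⁻³×(16.7⁴ − 99.5⁴).
T⁴ − T₀⁴ = 77779.6 − 9.80150×10⁷ = -9.79372×10⁷ K⁴, so P_net = -5.25×10⁻³ W — negative, meaning a net gain of 5.25×10⁻³ W.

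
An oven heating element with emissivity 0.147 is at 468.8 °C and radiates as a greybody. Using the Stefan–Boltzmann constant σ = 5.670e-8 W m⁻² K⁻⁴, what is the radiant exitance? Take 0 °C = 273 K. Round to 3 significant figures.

T = 468.8 °C + 273 = 741.8 K.
Stefan–Boltzmann: I = εσT⁴ = 0.147 × 5.670×10⁻⁸ × (741.8)⁴ = 2.52×10³ W/m².

I ≈ 2.52×10³ W/m²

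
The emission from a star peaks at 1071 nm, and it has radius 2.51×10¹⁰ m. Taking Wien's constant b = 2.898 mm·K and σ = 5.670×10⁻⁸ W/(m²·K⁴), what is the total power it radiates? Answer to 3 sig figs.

P ≈ 2.41×10²⁸ W

Wien's law: T = b/λ_max = 2.898×10⁻³/1.071×10⁻⁶ = 2705.88 K.
Surface area A = 4πR² = 4π(2.51×10¹⁰ m)² = 7.91694×10²¹ m².
Then P = σAT⁴ = 5.670×10⁻⁸×7.91694×10²¹×(2705.88)⁴ = 2.41×10²⁸ W.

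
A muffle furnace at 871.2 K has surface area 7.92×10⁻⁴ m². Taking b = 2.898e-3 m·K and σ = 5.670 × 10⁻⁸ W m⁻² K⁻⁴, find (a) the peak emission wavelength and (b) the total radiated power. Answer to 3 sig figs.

(a) λ_max = b/T = 2.898×10⁻³/871.2 = 3.326×10⁻⁶ m = 3.33 μm.
Area A = 7.92×10⁻⁴ m².
(b) P = σAT⁴ = 5.670×10⁻⁸×7.92×10⁻⁴×(871.2)⁴ = 25.9 W.

λ_max ≈ 3.33 μm; P ≈ 25.9 W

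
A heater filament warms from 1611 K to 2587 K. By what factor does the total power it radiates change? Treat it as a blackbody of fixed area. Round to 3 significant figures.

P₂/P₁ ≈ 6.65

P ∝ T⁴, so P₂/P₁ = (T₂/T₁)⁴ = (2587/1611)⁴ = (1.60583)⁴ = 6.65.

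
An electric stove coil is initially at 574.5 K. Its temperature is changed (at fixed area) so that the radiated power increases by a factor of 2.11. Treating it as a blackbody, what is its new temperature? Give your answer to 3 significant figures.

P ∝ T⁴, so T₂/T₁ = (P₂/P₁)^(1/4) = (2.11)^(1/4) = 1.20523.
T₂ = 574.5 × 1.20523 = 692 K.

T₂ ≈ 692 K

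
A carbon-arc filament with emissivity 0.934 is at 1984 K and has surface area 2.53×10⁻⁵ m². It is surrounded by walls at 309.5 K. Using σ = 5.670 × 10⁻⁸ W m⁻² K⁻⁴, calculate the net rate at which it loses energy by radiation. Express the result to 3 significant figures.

Area A = 2.53×10⁻⁵ m².
Net radiated power P_net = εσA(T⁴ − T₀⁴) = 0.934×5.670×10⁻⁸×2.53×10⁻⁵×(1984⁴ − 309.5⁴).
T⁴ − T₀⁴ = 1.54941×10¹³ − 9.17577×10⁹ = 1.54849×10¹³ K⁴, so P_net = 20.7 W.

Net loss ≈ 20.7 W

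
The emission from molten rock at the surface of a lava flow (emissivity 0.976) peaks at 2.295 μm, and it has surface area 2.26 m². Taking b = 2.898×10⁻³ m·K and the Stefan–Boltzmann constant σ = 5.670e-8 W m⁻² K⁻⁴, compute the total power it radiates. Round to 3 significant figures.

Wien's law: T = b/λ_max = 2.898×10⁻³/2.295×10⁻⁶ = 1262.75 K.
Area A = 2.26 m².
Then P = εσAT⁴ = 0.976×5.670×10⁻⁸×2.26×(1262.75)⁴ = 3.18×10⁵ W.

P ≈ 3.18×10⁵ W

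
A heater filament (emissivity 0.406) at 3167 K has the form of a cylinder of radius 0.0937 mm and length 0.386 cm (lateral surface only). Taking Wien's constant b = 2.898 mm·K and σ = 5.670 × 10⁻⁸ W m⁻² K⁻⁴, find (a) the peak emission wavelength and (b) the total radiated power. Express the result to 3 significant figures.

λ_max ≈ 915 nm; P ≈ 5.26 W

(a) λ_max = b/T = 2.898×10⁻³/3167 = 9.151×10⁻⁷ m = 915 nm.
Lateral area A = 2πrL = 2π×9.37×10⁻⁵×3.86×10⁻³ = 2.27252×10⁻⁶ m².
(b) P = εσAT⁴ = 0.406×5.670×10⁻⁸×2.27252×10⁻⁶×(3167)⁴ = 5.26 W.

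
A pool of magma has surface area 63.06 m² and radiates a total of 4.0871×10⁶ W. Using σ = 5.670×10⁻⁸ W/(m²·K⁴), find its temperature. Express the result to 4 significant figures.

Area A = 63.06 m².
P = σAT⁴ ⇒ T = (P/(σA))^(1/4) = (4.0871×10⁶/(5.670×10⁻⁸×63.06))^(1/4) = 1034 K.

T ≈ 1034 K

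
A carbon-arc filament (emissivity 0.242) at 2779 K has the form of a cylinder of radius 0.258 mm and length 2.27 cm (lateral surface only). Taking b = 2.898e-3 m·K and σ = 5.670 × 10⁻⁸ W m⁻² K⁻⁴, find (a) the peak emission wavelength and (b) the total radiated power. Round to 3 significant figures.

λ_max ≈ 1.04×10³ nm; P ≈ 30.1 W

(a) λ_max = b/T = 2.898×10⁻³/2779 = 1.043×10⁻⁶ m = 1.04×10³ nm.
Lateral area A = 2πrL = 2π×2.58×10⁻⁴×0.0227 = 3.67981×10⁻⁵ m².
(b) P = εσAT⁴ = 0.242×5.670×10⁻⁸×3.67981×10⁻⁵×(2779)⁴ = 30.1 W.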